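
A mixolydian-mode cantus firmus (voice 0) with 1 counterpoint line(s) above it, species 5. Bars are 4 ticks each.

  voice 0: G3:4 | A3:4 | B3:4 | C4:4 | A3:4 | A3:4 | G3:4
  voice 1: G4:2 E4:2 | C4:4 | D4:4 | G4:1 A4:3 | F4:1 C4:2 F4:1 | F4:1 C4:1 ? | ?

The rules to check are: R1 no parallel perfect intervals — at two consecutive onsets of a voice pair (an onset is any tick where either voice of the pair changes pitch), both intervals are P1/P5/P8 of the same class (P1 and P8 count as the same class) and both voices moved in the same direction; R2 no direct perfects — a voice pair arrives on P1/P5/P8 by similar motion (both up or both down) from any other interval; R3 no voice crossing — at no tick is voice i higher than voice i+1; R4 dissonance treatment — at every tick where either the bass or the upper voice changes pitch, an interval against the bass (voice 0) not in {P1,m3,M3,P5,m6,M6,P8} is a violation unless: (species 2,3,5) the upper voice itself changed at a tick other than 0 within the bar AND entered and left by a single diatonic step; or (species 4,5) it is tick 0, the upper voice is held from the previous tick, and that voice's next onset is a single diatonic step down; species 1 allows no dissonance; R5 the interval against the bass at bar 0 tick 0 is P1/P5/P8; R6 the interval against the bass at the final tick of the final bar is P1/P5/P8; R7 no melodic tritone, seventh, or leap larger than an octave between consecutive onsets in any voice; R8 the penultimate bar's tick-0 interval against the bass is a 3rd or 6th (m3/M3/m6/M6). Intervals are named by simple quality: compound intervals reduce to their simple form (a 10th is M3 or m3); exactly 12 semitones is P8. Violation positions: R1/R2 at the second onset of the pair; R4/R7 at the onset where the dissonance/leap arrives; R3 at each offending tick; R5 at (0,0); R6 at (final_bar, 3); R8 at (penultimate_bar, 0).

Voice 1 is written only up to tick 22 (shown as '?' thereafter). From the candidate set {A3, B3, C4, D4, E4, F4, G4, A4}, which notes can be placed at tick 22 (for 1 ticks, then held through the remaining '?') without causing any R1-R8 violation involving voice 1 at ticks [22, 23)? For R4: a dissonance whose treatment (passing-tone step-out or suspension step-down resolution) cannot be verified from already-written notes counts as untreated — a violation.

A3: legal
B3: violates R4
C4: legal
D4: violates R4
E4: legal
F4: legal
G4: violates R4
A4: legal

{A3, A4, C4, E4, F4}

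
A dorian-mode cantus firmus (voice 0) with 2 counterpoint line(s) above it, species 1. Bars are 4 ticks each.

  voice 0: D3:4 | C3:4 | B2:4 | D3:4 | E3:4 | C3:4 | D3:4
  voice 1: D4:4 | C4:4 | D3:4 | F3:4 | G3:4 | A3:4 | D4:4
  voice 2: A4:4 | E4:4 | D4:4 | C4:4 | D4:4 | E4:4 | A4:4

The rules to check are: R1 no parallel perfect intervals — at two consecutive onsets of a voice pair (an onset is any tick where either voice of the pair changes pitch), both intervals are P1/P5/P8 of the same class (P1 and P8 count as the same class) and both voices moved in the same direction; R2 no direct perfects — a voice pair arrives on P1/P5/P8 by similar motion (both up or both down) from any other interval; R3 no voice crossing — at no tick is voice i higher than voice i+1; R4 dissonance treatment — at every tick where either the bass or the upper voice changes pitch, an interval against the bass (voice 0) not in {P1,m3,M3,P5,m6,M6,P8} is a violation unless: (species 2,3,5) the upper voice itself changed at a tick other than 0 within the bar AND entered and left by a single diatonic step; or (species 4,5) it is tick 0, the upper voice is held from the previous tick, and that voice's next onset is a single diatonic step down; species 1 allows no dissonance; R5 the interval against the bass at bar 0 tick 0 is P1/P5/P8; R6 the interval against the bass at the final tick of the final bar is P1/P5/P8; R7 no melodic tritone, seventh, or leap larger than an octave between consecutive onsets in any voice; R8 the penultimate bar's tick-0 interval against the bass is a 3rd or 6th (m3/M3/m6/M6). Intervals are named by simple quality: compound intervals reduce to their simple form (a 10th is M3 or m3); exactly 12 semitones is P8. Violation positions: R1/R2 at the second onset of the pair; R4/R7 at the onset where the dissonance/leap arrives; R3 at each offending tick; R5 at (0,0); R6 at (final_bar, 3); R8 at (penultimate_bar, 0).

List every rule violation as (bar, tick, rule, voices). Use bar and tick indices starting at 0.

(1, 0, R1, (0, 1))
(2, 0, R2, (1, 2))
(2, 0, R7, (1,))
(3, 0, R4, (0, 2))
(4, 0, R1, (1, 2))
(4, 0, R4, (0, 2))
(5, 0, R1, (1, 2))
(6, 0, R1, (1, 2))
(6, 0, R2, (0, 1))
(6, 0, R2, (0, 2))

bar 0: v0=D3 v1=D4 v2=A4 downbeat P5
bar 1: v0=C3 v1=C4 v2=E4 downbeat M3
bar 2: v0=B2 v1=D3 v2=D4 downbeat m3
bar 3: v0=D3 v1=F3 v2=C4 downbeat m7
bar 4: v0=E3 v1=G3 v2=D4 downbeat m7
bar 5: v0=C3 v1=A3 v2=E4 downbeat M3
bar 6: v0=D3 v1=D4 v2=A4 downbeat P5
  -> R1 @ bar 1 tick 0 v(0, 1): D3/D4 P8 -> C3/C4 P8 similar
  -> R2 @ bar 2 tick 0 v(1, 2): C4/E4 M3 -> D3/D4 P8 similar
  -> R7 @ bar 2 tick 0 v(1,): C4->D3 leap 10st
  -> R4 @ bar 3 tick 0 v(0, 2): D3/C4 m7 untreated
  -> R1 @ bar 4 tick 0 v(1, 2): F3/C4 P5 -> G3/D4 P5 similar
  -> R4 @ bar 4 tick 0 v(0, 2): E3/D4 m7 untreated
  -> R1 @ bar 5 tick 0 v(1, 2): G3/D4 P5 -> A3/E4 P5 similar
  -> R1 @ bar 6 tick 0 v(1, 2): A3/E4 P5 -> D4/A4 P5 similar
  -> R2 @ bar 6 tick 0 v(0, 1): C3/A3 M6 -> D3/D4 P8 similar
  -> R2 @ bar 6 tick 0 v(0, 2): C3/E4 M3 -> D3/A4 P5 similar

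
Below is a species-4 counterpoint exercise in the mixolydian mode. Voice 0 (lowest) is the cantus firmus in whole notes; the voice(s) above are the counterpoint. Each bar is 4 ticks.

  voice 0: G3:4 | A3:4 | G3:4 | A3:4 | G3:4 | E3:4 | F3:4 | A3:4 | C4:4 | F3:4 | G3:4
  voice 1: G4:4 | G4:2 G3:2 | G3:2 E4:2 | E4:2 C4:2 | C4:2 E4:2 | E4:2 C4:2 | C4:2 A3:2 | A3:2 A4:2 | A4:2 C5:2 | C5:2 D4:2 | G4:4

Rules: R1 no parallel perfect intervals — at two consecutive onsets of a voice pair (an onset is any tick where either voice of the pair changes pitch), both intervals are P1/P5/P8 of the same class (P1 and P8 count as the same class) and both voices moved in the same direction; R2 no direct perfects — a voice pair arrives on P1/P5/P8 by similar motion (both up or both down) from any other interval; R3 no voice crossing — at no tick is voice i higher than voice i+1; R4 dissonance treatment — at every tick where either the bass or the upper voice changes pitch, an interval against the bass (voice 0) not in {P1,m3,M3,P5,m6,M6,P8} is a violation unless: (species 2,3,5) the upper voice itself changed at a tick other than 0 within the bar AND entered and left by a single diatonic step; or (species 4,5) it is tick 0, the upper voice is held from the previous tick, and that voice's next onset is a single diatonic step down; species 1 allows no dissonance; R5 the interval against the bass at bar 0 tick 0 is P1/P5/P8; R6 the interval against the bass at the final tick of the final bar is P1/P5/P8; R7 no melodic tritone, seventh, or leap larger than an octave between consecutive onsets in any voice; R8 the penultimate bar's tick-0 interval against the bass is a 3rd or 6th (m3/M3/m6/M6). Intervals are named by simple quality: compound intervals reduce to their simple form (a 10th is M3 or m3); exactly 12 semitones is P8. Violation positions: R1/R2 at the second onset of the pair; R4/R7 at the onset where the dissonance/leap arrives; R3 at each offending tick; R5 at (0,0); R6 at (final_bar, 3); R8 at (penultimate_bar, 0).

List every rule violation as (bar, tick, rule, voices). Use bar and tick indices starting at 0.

(1, 0, R4, (0, 1))
(1, 2, R3, (0, 1))
(1, 2, R4, (0, 1))
(1, 3, R3, (0, 1))
(4, 0, R4, (0, 1))
(9, 0, R8, (0, 1))
(9, 2, R7, (1,))
(10, 0, R2, (0, 1))

bar 0: v0=G3 v1=G4 downbeat P8
bar 1: v0=A3 v1=G4 downbeat m7
bar 2: v0=G3 v1=G3 downbeat P1
bar 3: v0=A3 v1=E4 downbeat P5
bar 4: v0=G3 v1=C4 downbeat P4
bar 5: v0=E3 v1=E4 downbeat P8
bar 6: v0=F3 v1=C4 downbeat P5
bar 7: v0=A3 v1=A3 downbeat P1
bar 8: v0=C4 v1=A4 downbeat M6
bar 9: v0=F3 v1=C5 downbeat P5
bar 10: v0=G3 v1=G4 downbeat P8
  -> R4 @ bar 1 tick 0 v(0, 1): A3/G4 m7 untreated
  -> R3 @ bar 1 tick 2 v(0, 1): A3 above G3
  -> R4 @ bar 1 tick 2 v(0, 1): A3/G3 M2 untreated
  -> R3 @ bar 1 tick 3 v(0, 1): A3 above G3
  -> R4 @ bar 4 tick 0 v(0, 1): G3/C4 P4 untreated
  -> R8 @ bar 9 tick 0 v(0, 1): penult P5 not 3rd/6th
  -> R7 @ bar 9 tick 2 v(1,): C5->D4 leap 10st
  -> R2 @ bar 10 tick 0 v(0, 1): F3/D4 M6 -> G3/G4 P8 similar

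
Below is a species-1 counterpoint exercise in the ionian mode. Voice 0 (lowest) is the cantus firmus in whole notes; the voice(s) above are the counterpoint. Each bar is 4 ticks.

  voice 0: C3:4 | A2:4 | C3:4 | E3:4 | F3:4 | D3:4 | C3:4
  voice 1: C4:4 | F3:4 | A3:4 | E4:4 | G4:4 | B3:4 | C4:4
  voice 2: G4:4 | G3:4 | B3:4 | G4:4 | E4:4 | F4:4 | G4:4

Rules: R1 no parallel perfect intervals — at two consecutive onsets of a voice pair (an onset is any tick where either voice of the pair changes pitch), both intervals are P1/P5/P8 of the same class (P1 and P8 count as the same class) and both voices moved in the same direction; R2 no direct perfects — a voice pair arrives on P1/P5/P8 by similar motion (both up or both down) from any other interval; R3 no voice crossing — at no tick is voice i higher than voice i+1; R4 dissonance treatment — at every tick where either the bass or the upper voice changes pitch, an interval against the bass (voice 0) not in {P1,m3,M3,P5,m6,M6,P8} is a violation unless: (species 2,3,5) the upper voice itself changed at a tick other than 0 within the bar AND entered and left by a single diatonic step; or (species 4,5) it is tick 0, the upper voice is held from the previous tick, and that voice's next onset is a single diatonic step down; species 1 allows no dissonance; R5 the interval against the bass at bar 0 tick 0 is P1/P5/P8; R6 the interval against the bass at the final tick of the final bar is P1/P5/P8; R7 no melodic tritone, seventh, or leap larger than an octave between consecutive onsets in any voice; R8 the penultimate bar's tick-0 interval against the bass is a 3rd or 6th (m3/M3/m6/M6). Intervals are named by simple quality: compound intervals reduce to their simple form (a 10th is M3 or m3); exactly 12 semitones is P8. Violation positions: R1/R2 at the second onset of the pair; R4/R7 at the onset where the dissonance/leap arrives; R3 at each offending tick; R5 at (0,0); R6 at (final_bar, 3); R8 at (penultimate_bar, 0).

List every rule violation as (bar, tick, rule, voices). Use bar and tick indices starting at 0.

bar 0: v0=C3 v1=C4 v2=G4 downbeat P5
bar 1: v0=A2 v1=F3 v2=G3 downbeat m7
bar 2: v0=C3 v1=A3 v2=B3 downbeat M7
bar 3: v0=E3 v1=E4 v2=G4 downbeat m3
bar 4: v0=F3 v1=G4 v2=E4 downbeat M7
bar 5: v0=D3 v1=B3 v2=F4 downbeat m3
bar 6: v0=C3 v1=C4 v2=G4 downbeat P5
  -> R4 @ bar 1 tick 0 v(0, 2): A2/G3 m7 untreated
  -> R4 @ bar 2 tick 0 v(0, 2): C3/B3 M7 untreated
  -> R2 @ bar 3 tick 0 v(0, 1): C3/A3 M6 -> E3/E4 P8 similar
  -> R3 @ bar 4 tick 0 v(1, 2): G4 above E4
  -> R4 @ bar 4 tick 0 v(0, 1): F3/G4 M2 untreated
  -> R4 @ bar 4 tick 0 v(0, 2): F3/E4 M7 untreated
  -> R3 @ bar 4 tick 1 v(1, 2): G4 above E4
  -> R3 @ bar 4 tick 2 v(1, 2): G4 above E4
  -> R3 @ bar 4 tick 3 v(1, 2): G4 above E4
  -> R2 @ bar 6 tick 0 v(1, 2): B3/F4 TT -> C4/G4 P5 similar

(1, 0, R4, (0, 2))
(2, 0, R4, (0, 2))
(3, 0, R2, (0, 1))
(4, 0, R3, (1, 2))
(4, 0, R4, (0, 1))
(4, 0, R4, (0, 2))
(4, 1, R3, (1, 2))
(4, 2, R3, (1, 2))
(4, 3, R3, (1, 2))
(6, 0, R2, (1, 2))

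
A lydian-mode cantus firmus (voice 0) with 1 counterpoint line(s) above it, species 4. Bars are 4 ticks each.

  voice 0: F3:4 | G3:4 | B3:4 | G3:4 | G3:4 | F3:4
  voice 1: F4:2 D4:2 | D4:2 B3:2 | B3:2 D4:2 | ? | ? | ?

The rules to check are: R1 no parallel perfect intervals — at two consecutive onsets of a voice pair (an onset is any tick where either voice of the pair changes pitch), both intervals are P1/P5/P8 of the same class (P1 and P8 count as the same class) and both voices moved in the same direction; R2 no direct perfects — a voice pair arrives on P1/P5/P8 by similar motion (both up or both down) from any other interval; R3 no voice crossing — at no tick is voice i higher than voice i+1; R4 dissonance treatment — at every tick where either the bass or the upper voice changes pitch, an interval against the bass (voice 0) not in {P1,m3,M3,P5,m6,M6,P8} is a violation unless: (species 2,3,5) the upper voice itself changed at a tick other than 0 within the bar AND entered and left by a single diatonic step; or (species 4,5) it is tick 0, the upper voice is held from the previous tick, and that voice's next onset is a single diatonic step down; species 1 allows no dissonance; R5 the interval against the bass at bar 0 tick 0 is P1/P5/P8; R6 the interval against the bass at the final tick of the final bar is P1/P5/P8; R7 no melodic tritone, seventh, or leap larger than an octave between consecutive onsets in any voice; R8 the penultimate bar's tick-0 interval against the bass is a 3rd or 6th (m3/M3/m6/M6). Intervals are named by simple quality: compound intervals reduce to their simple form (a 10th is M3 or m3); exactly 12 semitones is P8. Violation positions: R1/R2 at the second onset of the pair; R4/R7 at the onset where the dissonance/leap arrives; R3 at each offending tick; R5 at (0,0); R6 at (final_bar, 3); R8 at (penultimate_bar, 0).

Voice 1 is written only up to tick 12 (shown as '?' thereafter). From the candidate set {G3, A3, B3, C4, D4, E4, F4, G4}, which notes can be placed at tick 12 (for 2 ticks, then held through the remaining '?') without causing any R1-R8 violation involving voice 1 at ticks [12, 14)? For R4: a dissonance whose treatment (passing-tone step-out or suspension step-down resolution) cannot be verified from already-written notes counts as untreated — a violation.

G3: violates R2
A3: violates R4
B3: legal
C4: violates R4
D4: legal
E4: legal
F4: violates R4
G4: legal

{B3, D4, E4, G4}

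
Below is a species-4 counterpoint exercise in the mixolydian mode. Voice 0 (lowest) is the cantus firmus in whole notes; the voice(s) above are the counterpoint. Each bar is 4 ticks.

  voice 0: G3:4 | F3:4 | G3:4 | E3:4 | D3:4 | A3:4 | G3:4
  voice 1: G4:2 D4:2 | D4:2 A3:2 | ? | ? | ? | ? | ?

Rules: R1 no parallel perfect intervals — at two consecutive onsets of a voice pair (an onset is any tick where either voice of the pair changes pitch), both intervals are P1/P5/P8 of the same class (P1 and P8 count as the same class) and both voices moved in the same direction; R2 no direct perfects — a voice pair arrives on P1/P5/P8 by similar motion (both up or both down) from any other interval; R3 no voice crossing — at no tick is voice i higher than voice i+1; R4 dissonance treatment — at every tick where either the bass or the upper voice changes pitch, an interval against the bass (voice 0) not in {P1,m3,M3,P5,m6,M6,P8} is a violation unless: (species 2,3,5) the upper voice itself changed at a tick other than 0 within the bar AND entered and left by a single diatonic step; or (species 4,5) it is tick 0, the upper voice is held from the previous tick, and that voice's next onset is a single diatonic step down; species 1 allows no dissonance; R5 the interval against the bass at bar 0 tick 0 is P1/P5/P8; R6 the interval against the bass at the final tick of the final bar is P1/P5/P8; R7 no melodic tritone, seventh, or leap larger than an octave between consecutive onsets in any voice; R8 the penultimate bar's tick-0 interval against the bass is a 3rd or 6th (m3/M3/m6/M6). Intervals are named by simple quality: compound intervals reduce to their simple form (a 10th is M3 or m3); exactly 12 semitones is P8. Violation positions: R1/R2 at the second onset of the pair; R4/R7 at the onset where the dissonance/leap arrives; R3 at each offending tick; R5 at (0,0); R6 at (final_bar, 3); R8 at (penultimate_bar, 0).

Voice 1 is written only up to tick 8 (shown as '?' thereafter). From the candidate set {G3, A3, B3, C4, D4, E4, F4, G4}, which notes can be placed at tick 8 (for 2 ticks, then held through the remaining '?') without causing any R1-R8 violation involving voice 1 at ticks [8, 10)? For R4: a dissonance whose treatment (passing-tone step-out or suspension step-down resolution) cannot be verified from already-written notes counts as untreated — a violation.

{B3, E4, G3}

G3: legal
A3: violates R4
B3: legal
C4: violates R4
D4: violates R2
E4: legal
F4: violates R4
G4: violates R2,R7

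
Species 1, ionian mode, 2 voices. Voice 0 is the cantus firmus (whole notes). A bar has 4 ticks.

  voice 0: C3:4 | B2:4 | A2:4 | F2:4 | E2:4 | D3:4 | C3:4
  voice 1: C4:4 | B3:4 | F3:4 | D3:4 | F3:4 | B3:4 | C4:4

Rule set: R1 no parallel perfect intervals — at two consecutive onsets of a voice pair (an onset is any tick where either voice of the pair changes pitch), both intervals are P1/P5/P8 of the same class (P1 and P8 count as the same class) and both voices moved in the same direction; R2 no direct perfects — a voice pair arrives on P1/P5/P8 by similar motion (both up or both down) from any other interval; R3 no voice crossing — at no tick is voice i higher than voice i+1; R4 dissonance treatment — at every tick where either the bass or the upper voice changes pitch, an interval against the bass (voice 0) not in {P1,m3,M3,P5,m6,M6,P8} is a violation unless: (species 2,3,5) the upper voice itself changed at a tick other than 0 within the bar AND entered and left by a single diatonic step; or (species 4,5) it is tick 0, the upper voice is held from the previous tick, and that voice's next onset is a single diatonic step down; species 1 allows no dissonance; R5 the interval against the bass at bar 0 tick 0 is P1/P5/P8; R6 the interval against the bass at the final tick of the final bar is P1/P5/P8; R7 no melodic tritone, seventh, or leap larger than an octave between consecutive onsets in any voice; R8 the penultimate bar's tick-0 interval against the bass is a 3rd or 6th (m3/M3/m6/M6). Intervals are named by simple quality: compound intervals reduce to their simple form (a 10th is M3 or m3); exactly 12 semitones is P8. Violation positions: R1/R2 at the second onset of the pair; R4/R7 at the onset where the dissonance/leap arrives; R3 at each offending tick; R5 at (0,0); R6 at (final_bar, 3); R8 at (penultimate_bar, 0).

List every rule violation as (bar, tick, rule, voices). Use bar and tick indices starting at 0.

(1, 0, R1, (0, 1))
(2, 0, R7, (1,))
(4, 0, R4, (0, 1))
(5, 0, R7, (0,))
(5, 0, R7, (1,))

bar 0: v0=C3 v1=C4 downbeat P8
bar 1: v0=B2 v1=B3 downbeat P8
bar 2: v0=A2 v1=F3 downbeat m6
bar 3: v0=F2 v1=D3 downbeat M6
bar 4: v0=E2 v1=F3 downbeat m2
bar 5: v0=D3 v1=B3 downbeat M6
bar 6: v0=C3 v1=C4 downbeat P8
  -> R1 @ bar 1 tick 0 v(0, 1): C3/C4 P8 -> B2/B3 P8 similar
  -> R7 @ bar 2 tick 0 v(1,): B3->F3 leap 6st
  -> R4 @ bar 4 tick 0 v(0, 1): E2/F3 m2 untreated
  -> R7 @ bar 5 tick 0 v(0,): E2->D3 leap 10st
  -> R7 @ bar 5 tick 0 v(1,): F3->B3 leap 6st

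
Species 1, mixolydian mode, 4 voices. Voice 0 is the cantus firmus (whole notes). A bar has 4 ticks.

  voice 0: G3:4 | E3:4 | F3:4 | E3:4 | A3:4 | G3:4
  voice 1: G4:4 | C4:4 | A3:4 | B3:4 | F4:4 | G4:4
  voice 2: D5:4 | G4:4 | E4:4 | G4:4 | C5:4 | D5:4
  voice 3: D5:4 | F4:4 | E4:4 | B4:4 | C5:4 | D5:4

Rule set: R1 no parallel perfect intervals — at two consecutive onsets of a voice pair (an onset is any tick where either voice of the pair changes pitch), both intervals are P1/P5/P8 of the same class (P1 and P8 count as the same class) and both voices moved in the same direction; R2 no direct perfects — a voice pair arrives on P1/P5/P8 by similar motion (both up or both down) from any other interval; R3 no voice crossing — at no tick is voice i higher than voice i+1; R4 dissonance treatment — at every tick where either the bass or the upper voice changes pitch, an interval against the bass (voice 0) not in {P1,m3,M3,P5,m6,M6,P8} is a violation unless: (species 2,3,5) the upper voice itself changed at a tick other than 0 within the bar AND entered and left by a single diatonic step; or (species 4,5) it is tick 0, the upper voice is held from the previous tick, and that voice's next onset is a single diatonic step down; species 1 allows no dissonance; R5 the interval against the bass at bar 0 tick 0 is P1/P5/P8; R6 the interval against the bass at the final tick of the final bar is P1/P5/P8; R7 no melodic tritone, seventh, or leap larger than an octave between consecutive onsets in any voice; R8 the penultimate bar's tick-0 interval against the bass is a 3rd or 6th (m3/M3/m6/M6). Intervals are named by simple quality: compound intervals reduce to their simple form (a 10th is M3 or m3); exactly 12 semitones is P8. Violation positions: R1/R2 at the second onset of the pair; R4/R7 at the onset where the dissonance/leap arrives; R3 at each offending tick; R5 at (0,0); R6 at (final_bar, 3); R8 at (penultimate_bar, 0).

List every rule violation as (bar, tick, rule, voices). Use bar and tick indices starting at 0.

bar 0: v0=G3 v1=G4 v2=D5 v3=D5 downbeat P5
bar 1: v0=E3 v1=C4 v2=G4 v3=F4 downbeat m2
bar 2: v0=F3 v1=A3 v2=E4 v3=E4 downbeat M7
bar 3: v0=E3 v1=B3 v2=G4 v3=B4 downbeat P5
bar 4: v0=A3 v1=F4 v2=C5 v3=C5 downbeat m3
bar 5: v0=G3 v1=G4 v2=D5 v3=D5 downbeat P5
  -> R1 @ bar 1 tick 0 v(1, 2): G4/D5 P5 -> C4/G4 P5 similar
  -> R3 @ bar 1 tick 0 v(2, 3): G4 above F4
  -> R4 @ bar 1 tick 0 v(0, 3): E3/F4 m2 untreated
  -> R3 @ bar 1 tick 1 v(2, 3): G4 above F4
  -> R3 @ bar 1 tick 2 v(2, 3): G4 above F4
  -> R3 @ bar 1 tick 3 v(2, 3): G4 above F4
  -> R1 @ bar 2 tick 0 v(1, 2): C4/G4 P5 -> A3/E4 P5 similar
  -> R2 @ bar 2 tick 0 v(1, 3): C4/F4 P4 -> A3/E4 P5 similar
  -> R2 @ bar 2 tick 0 v(2, 3): G4/F4 M2 -> E4/E4 P1 similar
  -> R4 @ bar 2 tick 0 v(0, 2): F3/E4 M7 untreated
  -> R4 @ bar 2 tick 0 v(0, 3): F3/E4 M7 untreated
  -> R2 @ bar 3 tick 0 v(1, 3): A3/E4 P5 -> B3/B4 P8 similar
  -> R2 @ bar 4 tick 0 v(1, 2): B3/G4 m6 -> F4/C5 P5 similar
  -> R2 @ bar 4 tick 0 v(1, 3): B3/B4 P8 -> F4/C5 P5 similar
  -> R2 @ bar 4 tick 0 v(2, 3): G4/B4 M3 -> C5/C5 P1 similar
  -> R7 @ bar 4 tick 0 v(1,): B3->F4 leap 6st
  -> R1 @ bar 5 tick 0 v(1, 2): F4/C5 P5 -> G4/D5 P5 similar
  -> R1 @ bar 5 tick 0 v(1, 3): F4/C5 P5 -> G4/D5 P5 similar
  -> R1 @ bar 5 tick 0 v(2, 3): C5/C5 P1 -> D5/D5 P1 similar

(1, 0, R1, (1, 2))
(1, 0, R3, (2, 3))
(1, 0, R4, (0, 3))
(1, 1, R3, (2, 3))
(1, 2, R3, (2, 3))
(1, 3, R3, (2, 3))
(2, 0, R1, (1, 2))
(2, 0, R2, (1, 3))
(2, 0, R2, (2, 3))
(2, 0, R4, (0, 2))
(2, 0, R4, (0, 3))
(3, 0, R2, (1, 3))
(4, 0, R2, (1, 2))
(4, 0, R2, (1, 3))
(4, 0, R2, (2, 3))
(4, 0, R7, (1,))
(5, 0, R1, (1, 2))
(5, 0, R1, (1, 3))
(5, 0, R1, (2, 3))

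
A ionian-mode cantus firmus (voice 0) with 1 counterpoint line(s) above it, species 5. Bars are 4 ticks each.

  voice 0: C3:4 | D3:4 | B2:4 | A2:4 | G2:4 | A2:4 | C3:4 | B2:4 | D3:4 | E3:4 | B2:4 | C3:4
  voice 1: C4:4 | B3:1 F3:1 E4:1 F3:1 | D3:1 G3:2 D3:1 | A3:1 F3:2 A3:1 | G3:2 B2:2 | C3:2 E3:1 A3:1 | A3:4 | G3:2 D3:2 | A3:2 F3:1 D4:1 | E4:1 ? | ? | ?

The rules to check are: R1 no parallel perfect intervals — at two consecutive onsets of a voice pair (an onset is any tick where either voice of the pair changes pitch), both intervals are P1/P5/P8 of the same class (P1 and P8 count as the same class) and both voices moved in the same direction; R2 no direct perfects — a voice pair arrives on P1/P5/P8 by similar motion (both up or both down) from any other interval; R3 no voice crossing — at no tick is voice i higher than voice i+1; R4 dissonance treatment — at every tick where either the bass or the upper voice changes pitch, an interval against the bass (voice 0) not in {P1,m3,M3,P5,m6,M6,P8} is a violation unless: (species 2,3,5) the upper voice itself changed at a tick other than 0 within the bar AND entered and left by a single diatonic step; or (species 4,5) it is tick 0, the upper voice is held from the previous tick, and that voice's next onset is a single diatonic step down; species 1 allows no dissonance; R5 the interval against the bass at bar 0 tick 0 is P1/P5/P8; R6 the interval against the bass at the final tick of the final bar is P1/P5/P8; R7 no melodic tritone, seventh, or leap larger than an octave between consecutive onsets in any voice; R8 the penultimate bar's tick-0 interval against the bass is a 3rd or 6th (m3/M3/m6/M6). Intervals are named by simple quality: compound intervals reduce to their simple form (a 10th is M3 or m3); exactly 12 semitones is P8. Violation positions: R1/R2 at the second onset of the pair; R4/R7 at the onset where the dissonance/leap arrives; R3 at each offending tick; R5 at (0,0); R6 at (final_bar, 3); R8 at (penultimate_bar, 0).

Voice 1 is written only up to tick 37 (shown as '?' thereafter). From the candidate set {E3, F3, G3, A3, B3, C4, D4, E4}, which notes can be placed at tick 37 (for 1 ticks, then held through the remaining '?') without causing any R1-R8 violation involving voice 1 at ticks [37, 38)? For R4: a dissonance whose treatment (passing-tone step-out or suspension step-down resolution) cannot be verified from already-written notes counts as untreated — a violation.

E3: legal
F3: violates R4,R7
G3: legal
A3: violates R4
B3: legal
C4: legal
D4: violates R4
E4: legal

{B3, C4, E3, E4, G3}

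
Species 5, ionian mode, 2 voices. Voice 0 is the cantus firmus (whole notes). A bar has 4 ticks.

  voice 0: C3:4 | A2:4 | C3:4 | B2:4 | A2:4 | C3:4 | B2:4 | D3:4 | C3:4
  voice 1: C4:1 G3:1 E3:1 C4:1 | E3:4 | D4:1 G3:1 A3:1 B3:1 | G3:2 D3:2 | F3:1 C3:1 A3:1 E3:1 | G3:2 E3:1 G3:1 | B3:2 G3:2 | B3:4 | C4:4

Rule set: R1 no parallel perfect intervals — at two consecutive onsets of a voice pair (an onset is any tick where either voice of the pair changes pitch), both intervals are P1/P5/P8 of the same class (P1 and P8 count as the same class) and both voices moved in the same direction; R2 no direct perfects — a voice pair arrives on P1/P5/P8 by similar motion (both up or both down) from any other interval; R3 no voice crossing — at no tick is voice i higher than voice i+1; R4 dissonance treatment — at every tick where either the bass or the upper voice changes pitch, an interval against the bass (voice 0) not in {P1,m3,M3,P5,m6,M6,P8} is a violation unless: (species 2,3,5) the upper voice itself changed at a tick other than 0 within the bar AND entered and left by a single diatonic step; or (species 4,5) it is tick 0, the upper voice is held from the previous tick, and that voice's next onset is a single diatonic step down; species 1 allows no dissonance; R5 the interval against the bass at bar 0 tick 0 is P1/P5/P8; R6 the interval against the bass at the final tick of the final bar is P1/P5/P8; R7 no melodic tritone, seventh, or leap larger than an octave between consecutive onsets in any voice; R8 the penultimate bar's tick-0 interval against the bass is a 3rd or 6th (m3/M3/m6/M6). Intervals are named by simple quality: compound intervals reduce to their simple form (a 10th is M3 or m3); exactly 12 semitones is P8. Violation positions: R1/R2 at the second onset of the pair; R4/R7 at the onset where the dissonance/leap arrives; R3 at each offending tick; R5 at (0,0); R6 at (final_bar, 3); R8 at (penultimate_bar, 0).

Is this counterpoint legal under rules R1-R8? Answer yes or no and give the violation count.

No (5 violations)

bar 0: v0=C3 v1=C4 (P8)
bar 1: v0=A2 v1=E3 (P5)
bar 2: v0=C3 v1=D4 (M2)
bar 3: v0=B2 v1=G3 (m6)
bar 4: v0=A2 v1=F3 (m6)
bar 5: v0=C3 v1=G3 (P5)
bar 6: v0=B2 v1=B3 (P8)
bar 7: v0=D3 v1=B3 (M6)
bar 8: v0=C3 v1=C4 (P8)
  R2 @ bar1.0: C3/C4 P8 -> A2/E3 P5 similar
  R4 @ bar2.0: C3/D4 M2 untreated
  R7 @ bar2.0: E3->D4 leap 10st
  R4 @ bar2.3: C3/B3 M7 untreated
  R1 @ bar5.0: A2/E3 P5 -> C3/G3 P5 similar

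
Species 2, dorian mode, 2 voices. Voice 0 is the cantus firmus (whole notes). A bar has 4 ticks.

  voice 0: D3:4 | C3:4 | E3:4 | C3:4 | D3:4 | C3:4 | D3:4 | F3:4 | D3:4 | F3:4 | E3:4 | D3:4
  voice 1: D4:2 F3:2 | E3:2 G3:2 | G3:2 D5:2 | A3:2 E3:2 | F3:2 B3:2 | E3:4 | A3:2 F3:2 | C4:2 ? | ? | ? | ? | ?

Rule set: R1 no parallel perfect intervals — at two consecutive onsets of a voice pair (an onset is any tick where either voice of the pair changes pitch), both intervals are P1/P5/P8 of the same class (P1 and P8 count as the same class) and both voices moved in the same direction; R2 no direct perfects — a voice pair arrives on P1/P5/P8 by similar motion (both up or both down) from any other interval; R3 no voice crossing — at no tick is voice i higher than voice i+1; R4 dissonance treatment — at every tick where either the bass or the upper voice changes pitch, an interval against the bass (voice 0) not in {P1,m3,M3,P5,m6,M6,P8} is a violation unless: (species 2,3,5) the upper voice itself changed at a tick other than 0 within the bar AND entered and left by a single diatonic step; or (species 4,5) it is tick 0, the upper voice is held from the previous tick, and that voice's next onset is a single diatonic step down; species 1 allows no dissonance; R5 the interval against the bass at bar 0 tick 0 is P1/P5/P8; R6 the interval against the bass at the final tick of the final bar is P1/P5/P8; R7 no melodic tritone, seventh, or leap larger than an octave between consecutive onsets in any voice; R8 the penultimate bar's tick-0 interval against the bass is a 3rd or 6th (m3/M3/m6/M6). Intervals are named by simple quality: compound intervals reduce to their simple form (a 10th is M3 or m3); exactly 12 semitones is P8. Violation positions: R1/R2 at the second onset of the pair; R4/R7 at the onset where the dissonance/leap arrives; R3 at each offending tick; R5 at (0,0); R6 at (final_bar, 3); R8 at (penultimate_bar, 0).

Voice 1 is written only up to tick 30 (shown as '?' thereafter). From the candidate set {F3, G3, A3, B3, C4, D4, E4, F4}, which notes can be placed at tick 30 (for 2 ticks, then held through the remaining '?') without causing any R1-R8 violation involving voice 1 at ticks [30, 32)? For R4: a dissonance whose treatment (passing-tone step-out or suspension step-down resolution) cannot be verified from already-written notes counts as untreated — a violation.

F3: legal
G3: violates R4
A3: legal
B3: violates R4
C4: legal
D4: legal
E4: violates R4
F4: legal

{A3, C4, D4, F3, F4}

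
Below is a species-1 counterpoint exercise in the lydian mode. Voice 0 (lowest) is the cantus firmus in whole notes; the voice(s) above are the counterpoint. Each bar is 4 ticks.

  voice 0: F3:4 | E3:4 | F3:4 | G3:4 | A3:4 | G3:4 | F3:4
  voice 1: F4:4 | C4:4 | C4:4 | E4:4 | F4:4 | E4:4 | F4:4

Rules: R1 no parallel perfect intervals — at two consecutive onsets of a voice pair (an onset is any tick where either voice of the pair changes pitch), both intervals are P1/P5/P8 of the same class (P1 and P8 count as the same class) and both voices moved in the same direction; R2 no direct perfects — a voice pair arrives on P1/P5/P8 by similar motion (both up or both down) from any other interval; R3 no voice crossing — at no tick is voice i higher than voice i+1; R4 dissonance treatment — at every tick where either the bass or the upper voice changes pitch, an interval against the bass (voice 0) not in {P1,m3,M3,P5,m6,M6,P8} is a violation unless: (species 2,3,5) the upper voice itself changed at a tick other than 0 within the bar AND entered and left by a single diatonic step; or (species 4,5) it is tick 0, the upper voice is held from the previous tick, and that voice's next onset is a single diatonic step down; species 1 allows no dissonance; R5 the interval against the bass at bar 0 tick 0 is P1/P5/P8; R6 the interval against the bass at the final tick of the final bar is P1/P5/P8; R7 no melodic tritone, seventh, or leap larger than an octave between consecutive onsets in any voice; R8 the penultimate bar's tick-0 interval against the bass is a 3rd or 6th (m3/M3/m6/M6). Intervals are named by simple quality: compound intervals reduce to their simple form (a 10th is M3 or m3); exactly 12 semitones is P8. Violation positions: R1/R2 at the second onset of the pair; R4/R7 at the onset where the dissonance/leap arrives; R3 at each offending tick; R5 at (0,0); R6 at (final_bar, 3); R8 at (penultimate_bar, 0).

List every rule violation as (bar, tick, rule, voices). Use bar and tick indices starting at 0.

No violations across 7 bars (F3..F3 vs F4..F4).

bar 0: v0=F3 v1=F4 downbeat P8
bar 1: v0=E3 v1=C4 downbeat m6
bar 2: v0=F3 v1=C4 downbeat P5
bar 3: v0=G3 v1=E4 downbeat M6
bar 4: v0=A3 v1=F4 downbeat m6
bar 5: v0=G3 v1=E4 downbeat M6
bar 6: v0=F3 v1=F4 downbeat P8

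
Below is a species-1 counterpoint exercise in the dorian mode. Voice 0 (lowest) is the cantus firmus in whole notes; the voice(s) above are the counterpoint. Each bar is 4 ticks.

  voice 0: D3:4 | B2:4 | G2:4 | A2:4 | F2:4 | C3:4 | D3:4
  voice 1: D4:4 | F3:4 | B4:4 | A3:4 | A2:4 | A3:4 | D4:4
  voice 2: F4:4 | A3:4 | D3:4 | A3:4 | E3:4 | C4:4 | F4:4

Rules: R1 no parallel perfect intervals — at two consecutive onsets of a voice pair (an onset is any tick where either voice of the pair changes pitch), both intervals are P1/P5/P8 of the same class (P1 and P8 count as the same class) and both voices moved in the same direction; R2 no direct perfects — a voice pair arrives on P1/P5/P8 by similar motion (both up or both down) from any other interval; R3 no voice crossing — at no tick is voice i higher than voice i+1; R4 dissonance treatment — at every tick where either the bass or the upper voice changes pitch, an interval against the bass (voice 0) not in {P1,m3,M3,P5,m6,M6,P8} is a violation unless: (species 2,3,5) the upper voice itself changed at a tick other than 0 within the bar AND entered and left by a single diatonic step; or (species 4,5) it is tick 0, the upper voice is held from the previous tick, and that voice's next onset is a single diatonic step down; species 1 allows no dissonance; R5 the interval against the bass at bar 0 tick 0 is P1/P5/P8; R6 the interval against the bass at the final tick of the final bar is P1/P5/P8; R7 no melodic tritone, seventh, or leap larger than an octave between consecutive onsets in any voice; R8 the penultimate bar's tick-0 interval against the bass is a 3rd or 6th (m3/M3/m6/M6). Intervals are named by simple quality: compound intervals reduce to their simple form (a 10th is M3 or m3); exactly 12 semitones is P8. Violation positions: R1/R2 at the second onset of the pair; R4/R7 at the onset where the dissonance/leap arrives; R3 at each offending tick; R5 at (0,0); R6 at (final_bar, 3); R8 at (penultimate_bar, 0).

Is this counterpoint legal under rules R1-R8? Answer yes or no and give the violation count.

No (17 violations)

bar 0: v0=D3 v1=D4 v2=F4 (m3)
bar 1: v0=B2 v1=F3 v2=A3 (m7)
bar 2: v0=G2 v1=B4 v2=D3 (P5)
bar 3: v0=A2 v1=A3 v2=A3 (P8)
bar 4: v0=F2 v1=A2 v2=E3 (M7)
bar 5: v0=C3 v1=A3 v2=C4 (P8)
bar 6: v0=D3 v1=D4 v2=F4 (m3)
  R5 @ bar0.0: opens on m3
  R4 @ bar1.0: B2/F3 TT untreated
  R4 @ bar1.0: B2/A3 m7 untreated
  R2 @ bar2.0: B2/A3 m7 -> G2/D3 P5 similar
  R3 @ bar2.0: B4 above D3
  R7 @ bar2.0: F3->B4 leap 18st
  R3 @ bar2.1: B4 above D3
  R3 @ bar2.2: B4 above D3
  R3 @ bar2.3: B4 above D3
  R2 @ bar3.0: G2/D3 P5 -> A2/A3 P8 similar
  R7 @ bar3.0: B4->A3 leap 14st
  R2 @ bar4.0: A3/A3 P1 -> A2/E3 P5 similar
  R4 @ bar4.0: F2/E3 M7 untreated
  R2 @ bar5.0: F2/E3 M7 -> C3/C4 P8 similar
  R8 @ bar5.0: penult P8 not 3rd/6th
  R2 @ bar6.0: C3/A3 M6 -> D3/D4 P8 similar
  R6 @ bar6.3: closes on m3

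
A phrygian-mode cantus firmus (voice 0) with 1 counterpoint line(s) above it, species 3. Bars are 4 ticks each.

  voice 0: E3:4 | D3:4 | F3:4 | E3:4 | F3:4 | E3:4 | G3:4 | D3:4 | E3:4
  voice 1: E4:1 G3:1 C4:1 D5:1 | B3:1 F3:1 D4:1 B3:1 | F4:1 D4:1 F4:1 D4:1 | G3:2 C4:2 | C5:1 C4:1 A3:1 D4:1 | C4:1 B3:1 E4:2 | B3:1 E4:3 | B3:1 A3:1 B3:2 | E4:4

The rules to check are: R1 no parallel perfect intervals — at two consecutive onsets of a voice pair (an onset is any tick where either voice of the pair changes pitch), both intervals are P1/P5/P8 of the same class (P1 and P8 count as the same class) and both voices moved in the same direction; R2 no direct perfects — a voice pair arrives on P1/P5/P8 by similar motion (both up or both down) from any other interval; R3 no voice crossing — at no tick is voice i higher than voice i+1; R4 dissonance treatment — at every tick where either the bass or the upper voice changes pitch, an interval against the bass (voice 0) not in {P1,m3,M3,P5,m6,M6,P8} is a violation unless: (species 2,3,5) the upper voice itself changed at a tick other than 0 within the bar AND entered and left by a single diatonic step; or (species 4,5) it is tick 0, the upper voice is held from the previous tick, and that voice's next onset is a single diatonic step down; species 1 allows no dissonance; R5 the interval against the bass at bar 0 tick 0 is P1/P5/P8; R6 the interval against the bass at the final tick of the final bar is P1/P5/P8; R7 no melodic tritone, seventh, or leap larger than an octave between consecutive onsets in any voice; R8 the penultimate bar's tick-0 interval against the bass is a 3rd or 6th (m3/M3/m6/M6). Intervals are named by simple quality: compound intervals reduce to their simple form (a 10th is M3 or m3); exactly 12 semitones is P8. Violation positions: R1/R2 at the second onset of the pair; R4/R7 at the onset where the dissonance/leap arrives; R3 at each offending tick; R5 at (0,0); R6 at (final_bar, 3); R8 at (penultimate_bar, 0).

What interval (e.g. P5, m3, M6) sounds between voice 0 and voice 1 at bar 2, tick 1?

voice 0=F3 voice 1=D4 -> M6

M6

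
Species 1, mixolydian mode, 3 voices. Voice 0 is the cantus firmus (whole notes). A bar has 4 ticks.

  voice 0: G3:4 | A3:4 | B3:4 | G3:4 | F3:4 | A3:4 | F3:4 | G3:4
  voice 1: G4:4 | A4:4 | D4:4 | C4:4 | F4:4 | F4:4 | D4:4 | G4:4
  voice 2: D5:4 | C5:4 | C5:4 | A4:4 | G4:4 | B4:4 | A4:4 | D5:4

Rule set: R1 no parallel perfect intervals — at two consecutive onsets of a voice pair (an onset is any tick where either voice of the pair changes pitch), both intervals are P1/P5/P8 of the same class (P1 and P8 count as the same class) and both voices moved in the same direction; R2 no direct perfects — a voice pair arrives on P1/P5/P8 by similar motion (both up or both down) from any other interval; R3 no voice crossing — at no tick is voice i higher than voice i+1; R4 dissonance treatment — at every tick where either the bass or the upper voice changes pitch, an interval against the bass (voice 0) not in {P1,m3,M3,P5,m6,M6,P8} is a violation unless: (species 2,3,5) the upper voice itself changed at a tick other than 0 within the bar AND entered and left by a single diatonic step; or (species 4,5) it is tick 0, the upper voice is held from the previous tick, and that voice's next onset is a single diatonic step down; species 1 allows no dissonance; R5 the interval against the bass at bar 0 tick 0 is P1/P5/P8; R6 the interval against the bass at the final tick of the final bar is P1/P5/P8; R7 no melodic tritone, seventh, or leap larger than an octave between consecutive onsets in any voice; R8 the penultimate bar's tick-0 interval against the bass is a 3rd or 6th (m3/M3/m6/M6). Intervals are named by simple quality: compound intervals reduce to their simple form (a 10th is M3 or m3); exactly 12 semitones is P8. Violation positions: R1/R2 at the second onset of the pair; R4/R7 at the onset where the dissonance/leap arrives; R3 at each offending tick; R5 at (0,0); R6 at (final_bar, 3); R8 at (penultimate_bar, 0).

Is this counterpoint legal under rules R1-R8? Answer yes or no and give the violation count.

bar 0: v0=G3 v1=G4 v2=D5 (P5)
bar 1: v0=A3 v1=A4 v2=C5 (m3)
bar 2: v0=B3 v1=D4 v2=C5 (m2)
bar 3: v0=G3 v1=C4 v2=A4 (M2)
bar 4: v0=F3 v1=F4 v2=G4 (M2)
bar 5: v0=A3 v1=F4 v2=B4 (M2)
bar 6: v0=F3 v1=D4 v2=A4 (M3)
bar 7: v0=G3 v1=G4 v2=D5 (P5)
  R1 @ bar1.0: G3/G4 P8 -> A3/A4 P8 similar
  R4 @ bar2.0: B3/C5 m2 untreated
  R4 @ bar3.0: G3/C4 P4 untreated
  R4 @ bar3.0: G3/A4 M2 untreated
  R4 @ bar4.0: F3/G4 M2 untreated
  R4 @ bar5.0: A3/B4 M2 untreated
  R2 @ bar6.0: F4/B4 TT -> D4/A4 P5 similar
  R1 @ bar7.0: D4/A4 P5 -> G4/D5 P5 similar
  R2 @ bar7.0: F3/D4 M6 -> G3/G4 P8 similar
  R2 @ bar7.0: F3/A4 M3 -> G3/D5 P5 similar

No (10 violations)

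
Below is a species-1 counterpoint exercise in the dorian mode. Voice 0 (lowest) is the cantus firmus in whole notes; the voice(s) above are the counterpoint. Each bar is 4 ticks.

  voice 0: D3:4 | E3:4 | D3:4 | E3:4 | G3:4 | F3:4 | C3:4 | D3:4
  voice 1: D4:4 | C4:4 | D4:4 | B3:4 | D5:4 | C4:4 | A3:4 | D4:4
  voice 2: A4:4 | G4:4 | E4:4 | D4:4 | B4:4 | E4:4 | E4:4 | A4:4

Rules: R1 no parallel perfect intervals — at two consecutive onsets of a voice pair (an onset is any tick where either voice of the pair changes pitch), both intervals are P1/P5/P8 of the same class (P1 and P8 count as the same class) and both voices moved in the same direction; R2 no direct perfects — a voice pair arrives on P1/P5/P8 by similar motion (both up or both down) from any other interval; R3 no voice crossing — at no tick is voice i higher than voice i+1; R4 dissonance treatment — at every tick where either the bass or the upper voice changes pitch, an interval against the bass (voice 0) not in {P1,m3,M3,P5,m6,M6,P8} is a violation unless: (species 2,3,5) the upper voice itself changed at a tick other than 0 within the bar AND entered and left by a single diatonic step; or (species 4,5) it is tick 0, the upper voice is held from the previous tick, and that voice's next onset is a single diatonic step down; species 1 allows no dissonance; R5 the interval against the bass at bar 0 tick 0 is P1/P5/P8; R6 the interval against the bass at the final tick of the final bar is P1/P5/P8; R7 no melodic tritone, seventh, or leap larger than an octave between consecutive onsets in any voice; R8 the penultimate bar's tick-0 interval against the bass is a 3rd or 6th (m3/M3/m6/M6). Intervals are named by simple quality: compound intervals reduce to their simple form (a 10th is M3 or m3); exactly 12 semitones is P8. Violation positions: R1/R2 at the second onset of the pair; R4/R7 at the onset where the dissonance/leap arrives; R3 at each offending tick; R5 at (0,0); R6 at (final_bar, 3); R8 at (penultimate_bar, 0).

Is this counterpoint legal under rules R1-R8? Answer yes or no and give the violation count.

bar 0: v0=D3 v1=D4 v2=A4 (P5)
bar 1: v0=E3 v1=C4 v2=G4 (m3)
bar 2: v0=D3 v1=D4 v2=E4 (M2)
bar 3: v0=E3 v1=B3 v2=D4 (m7)
bar 4: v0=G3 v1=D5 v2=B4 (M3)
bar 5: v0=F3 v1=C4 v2=E4 (M7)
bar 6: v0=C3 v1=A3 v2=E4 (M3)
bar 7: v0=D3 v1=D4 v2=A4 (P5)
  R1 @ bar1.0: D4/A4 P5 -> C4/G4 P5 similar
  R4 @ bar2.0: D3/E4 M2 untreated
  R4 @ bar3.0: E3/D4 m7 untreated
  R1 @ bar4.0: E3/B3 P5 -> G3/D5 P5 similar
  R3 @ bar4.0: D5 above B4
  R7 @ bar4.0: B3->D5 leap 15st
  R3 @ bar4.1: D5 above B4
  R3 @ bar4.2: D5 above B4
  R3 @ bar4.3: D5 above B4
  R1 @ bar5.0: G3/D5 P5 -> F3/C4 P5 similar
  R4 @ bar5.0: F3/E4 M7 untreated
  R7 @ bar5.0: D5->C4 leap 14st
  R1 @ bar7.0: A3/E4 P5 -> D4/A4 P5 similar
  R2 @ bar7.0: C3/A3 M6 -> D3/D4 P8 similar
  R2 @ bar7.0: C3/E4 M3 -> D3/A4 P5 similar

No (15 violations)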